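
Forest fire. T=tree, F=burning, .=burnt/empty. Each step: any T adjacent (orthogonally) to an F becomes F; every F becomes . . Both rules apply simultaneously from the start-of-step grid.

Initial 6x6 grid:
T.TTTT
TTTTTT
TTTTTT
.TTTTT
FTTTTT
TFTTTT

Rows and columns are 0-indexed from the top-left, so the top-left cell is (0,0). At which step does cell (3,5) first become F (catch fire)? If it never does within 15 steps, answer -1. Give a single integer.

Step 1: cell (3,5)='T' (+3 fires, +2 burnt)
Step 2: cell (3,5)='T' (+3 fires, +3 burnt)
Step 3: cell (3,5)='T' (+4 fires, +3 burnt)
Step 4: cell (3,5)='T' (+6 fires, +4 burnt)
Step 5: cell (3,5)='T' (+5 fires, +6 burnt)
Step 6: cell (3,5)='F' (+5 fires, +5 burnt)
  -> target ignites at step 6
Step 7: cell (3,5)='.' (+3 fires, +5 burnt)
Step 8: cell (3,5)='.' (+2 fires, +3 burnt)
Step 9: cell (3,5)='.' (+1 fires, +2 burnt)
Step 10: cell (3,5)='.' (+0 fires, +1 burnt)
  fire out at step 10

6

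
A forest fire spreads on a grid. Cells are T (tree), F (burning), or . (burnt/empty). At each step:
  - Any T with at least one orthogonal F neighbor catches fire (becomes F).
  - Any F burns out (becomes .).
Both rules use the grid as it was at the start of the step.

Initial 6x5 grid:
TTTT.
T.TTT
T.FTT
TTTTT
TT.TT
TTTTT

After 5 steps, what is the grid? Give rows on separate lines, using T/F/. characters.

Step 1: 3 trees catch fire, 1 burn out
  TTTT.
  T.FTT
  T..FT
  TTFTT
  TT.TT
  TTTTT
Step 2: 5 trees catch fire, 3 burn out
  TTFT.
  T..FT
  T...F
  TF.FT
  TT.TT
  TTTTT
Step 3: 7 trees catch fire, 5 burn out
  TF.F.
  T...F
  T....
  F...F
  TF.FT
  TTTTT
Step 4: 6 trees catch fire, 7 burn out
  F....
  T....
  F....
  .....
  F...F
  TFTFT
Step 5: 4 trees catch fire, 6 burn out
  .....
  F....
  .....
  .....
  .....
  F.F.F

.....
F....
.....
.....
.....
F.F.F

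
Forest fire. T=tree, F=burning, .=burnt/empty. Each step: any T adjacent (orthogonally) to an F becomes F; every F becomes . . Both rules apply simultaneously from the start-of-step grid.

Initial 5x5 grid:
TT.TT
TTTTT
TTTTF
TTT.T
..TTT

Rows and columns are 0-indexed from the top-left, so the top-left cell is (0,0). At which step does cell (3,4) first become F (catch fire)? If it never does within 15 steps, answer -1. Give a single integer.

Step 1: cell (3,4)='F' (+3 fires, +1 burnt)
  -> target ignites at step 1
Step 2: cell (3,4)='.' (+4 fires, +3 burnt)
Step 3: cell (3,4)='.' (+5 fires, +4 burnt)
Step 4: cell (3,4)='.' (+4 fires, +5 burnt)
Step 5: cell (3,4)='.' (+3 fires, +4 burnt)
Step 6: cell (3,4)='.' (+1 fires, +3 burnt)
Step 7: cell (3,4)='.' (+0 fires, +1 burnt)
  fire out at step 7

1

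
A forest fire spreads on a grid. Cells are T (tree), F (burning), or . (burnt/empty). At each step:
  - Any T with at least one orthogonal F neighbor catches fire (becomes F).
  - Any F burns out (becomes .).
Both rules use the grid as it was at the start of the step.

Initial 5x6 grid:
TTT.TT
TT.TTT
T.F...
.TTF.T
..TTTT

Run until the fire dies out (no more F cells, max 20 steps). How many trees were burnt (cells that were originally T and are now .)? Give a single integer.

Step 1: +2 fires, +2 burnt (F count now 2)
Step 2: +3 fires, +2 burnt (F count now 3)
Step 3: +1 fires, +3 burnt (F count now 1)
Step 4: +1 fires, +1 burnt (F count now 1)
Step 5: +0 fires, +1 burnt (F count now 0)
Fire out after step 5
Initially T: 18, now '.': 19
Total burnt (originally-T cells now '.'): 7

Answer: 7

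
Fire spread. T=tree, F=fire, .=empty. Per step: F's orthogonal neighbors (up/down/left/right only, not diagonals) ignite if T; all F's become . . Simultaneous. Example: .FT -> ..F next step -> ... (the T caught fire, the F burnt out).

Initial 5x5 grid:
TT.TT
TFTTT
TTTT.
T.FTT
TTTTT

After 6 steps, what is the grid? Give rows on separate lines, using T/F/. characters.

Step 1: 7 trees catch fire, 2 burn out
  TF.TT
  F.FTT
  TFFT.
  T..FT
  TTFTT
Step 2: 7 trees catch fire, 7 burn out
  F..TT
  ...FT
  F..F.
  T...F
  TF.FT
Step 3: 5 trees catch fire, 7 burn out
  ...FT
  ....F
  .....
  F....
  F...F
Step 4: 1 trees catch fire, 5 burn out
  ....F
  .....
  .....
  .....
  .....
Step 5: 0 trees catch fire, 1 burn out
  .....
  .....
  .....
  .....
  .....
Step 6: 0 trees catch fire, 0 burn out
  .....
  .....
  .....
  .....
  .....

.....
.....
.....
.....
.....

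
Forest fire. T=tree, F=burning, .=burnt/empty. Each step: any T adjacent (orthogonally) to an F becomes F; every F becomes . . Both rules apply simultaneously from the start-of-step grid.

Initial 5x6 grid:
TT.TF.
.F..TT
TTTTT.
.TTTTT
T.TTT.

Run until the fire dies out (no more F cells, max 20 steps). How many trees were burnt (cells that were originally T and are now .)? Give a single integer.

Answer: 18

Derivation:
Step 1: +4 fires, +2 burnt (F count now 4)
Step 2: +6 fires, +4 burnt (F count now 6)
Step 3: +3 fires, +6 burnt (F count now 3)
Step 4: +4 fires, +3 burnt (F count now 4)
Step 5: +1 fires, +4 burnt (F count now 1)
Step 6: +0 fires, +1 burnt (F count now 0)
Fire out after step 6
Initially T: 19, now '.': 29
Total burnt (originally-T cells now '.'): 18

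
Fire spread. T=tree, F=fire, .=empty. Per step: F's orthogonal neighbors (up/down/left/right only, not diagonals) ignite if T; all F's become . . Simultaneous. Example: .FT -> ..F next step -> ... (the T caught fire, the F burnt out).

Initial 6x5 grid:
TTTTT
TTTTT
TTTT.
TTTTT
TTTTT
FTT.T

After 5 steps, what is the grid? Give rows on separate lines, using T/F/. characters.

Step 1: 2 trees catch fire, 1 burn out
  TTTTT
  TTTTT
  TTTT.
  TTTTT
  FTTTT
  .FT.T
Step 2: 3 trees catch fire, 2 burn out
  TTTTT
  TTTTT
  TTTT.
  FTTTT
  .FTTT
  ..F.T
Step 3: 3 trees catch fire, 3 burn out
  TTTTT
  TTTTT
  FTTT.
  .FTTT
  ..FTT
  ....T
Step 4: 4 trees catch fire, 3 burn out
  TTTTT
  FTTTT
  .FTT.
  ..FTT
  ...FT
  ....T
Step 5: 5 trees catch fire, 4 burn out
  FTTTT
  .FTTT
  ..FT.
  ...FT
  ....F
  ....T

FTTTT
.FTTT
..FT.
...FT
....F
....T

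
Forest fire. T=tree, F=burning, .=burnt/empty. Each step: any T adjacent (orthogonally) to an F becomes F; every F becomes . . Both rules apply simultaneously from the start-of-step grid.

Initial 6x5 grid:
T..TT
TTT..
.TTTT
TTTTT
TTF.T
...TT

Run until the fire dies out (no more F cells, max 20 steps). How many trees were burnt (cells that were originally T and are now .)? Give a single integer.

Step 1: +2 fires, +1 burnt (F count now 2)
Step 2: +4 fires, +2 burnt (F count now 4)
Step 3: +5 fires, +4 burnt (F count now 5)
Step 4: +3 fires, +5 burnt (F count now 3)
Step 5: +2 fires, +3 burnt (F count now 2)
Step 6: +2 fires, +2 burnt (F count now 2)
Step 7: +0 fires, +2 burnt (F count now 0)
Fire out after step 7
Initially T: 20, now '.': 28
Total burnt (originally-T cells now '.'): 18

Answer: 18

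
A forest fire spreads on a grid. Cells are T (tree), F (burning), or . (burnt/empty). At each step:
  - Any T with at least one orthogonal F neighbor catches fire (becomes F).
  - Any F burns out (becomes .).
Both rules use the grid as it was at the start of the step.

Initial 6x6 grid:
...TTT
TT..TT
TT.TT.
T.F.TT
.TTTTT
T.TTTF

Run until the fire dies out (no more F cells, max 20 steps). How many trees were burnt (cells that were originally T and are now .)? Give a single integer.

Answer: 17

Derivation:
Step 1: +3 fires, +2 burnt (F count now 3)
Step 2: +6 fires, +3 burnt (F count now 6)
Step 3: +1 fires, +6 burnt (F count now 1)
Step 4: +1 fires, +1 burnt (F count now 1)
Step 5: +2 fires, +1 burnt (F count now 2)
Step 6: +2 fires, +2 burnt (F count now 2)
Step 7: +2 fires, +2 burnt (F count now 2)
Step 8: +0 fires, +2 burnt (F count now 0)
Fire out after step 8
Initially T: 23, now '.': 30
Total burnt (originally-T cells now '.'): 17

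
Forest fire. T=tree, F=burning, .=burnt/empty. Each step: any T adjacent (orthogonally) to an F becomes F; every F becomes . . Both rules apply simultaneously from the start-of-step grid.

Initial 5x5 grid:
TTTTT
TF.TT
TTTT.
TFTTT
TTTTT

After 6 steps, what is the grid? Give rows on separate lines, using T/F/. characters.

Step 1: 6 trees catch fire, 2 burn out
  TFTTT
  F..TT
  TFTT.
  F.FTT
  TFTTT
Step 2: 7 trees catch fire, 6 burn out
  F.FTT
  ...TT
  F.FT.
  ...FT
  F.FTT
Step 3: 4 trees catch fire, 7 burn out
  ...FT
  ...TT
  ...F.
  ....F
  ...FT
Step 4: 3 trees catch fire, 4 burn out
  ....F
  ...FT
  .....
  .....
  ....F
Step 5: 1 trees catch fire, 3 burn out
  .....
  ....F
  .....
  .....
  .....
Step 6: 0 trees catch fire, 1 burn out
  .....
  .....
  .....
  .....
  .....

.....
.....
.....
.....
.....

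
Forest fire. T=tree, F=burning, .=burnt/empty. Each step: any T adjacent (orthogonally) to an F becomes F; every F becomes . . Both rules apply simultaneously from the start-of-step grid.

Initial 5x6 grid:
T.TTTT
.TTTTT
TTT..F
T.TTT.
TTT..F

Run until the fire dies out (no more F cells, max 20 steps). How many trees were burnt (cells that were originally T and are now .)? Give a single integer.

Step 1: +1 fires, +2 burnt (F count now 1)
Step 2: +2 fires, +1 burnt (F count now 2)
Step 3: +2 fires, +2 burnt (F count now 2)
Step 4: +2 fires, +2 burnt (F count now 2)
Step 5: +3 fires, +2 burnt (F count now 3)
Step 6: +2 fires, +3 burnt (F count now 2)
Step 7: +3 fires, +2 burnt (F count now 3)
Step 8: +3 fires, +3 burnt (F count now 3)
Step 9: +1 fires, +3 burnt (F count now 1)
Step 10: +0 fires, +1 burnt (F count now 0)
Fire out after step 10
Initially T: 20, now '.': 29
Total burnt (originally-T cells now '.'): 19

Answer: 19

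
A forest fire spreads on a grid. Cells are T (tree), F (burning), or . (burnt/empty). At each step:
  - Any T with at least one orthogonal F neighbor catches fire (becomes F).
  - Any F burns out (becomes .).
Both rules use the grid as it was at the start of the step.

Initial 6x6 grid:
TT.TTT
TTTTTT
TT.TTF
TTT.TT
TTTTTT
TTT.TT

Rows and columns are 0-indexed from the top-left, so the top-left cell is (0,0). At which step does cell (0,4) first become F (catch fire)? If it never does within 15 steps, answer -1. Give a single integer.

Step 1: cell (0,4)='T' (+3 fires, +1 burnt)
Step 2: cell (0,4)='T' (+5 fires, +3 burnt)
Step 3: cell (0,4)='F' (+4 fires, +5 burnt)
  -> target ignites at step 3
Step 4: cell (0,4)='.' (+4 fires, +4 burnt)
Step 5: cell (0,4)='.' (+2 fires, +4 burnt)
Step 6: cell (0,4)='.' (+6 fires, +2 burnt)
Step 7: cell (0,4)='.' (+5 fires, +6 burnt)
Step 8: cell (0,4)='.' (+2 fires, +5 burnt)
Step 9: cell (0,4)='.' (+0 fires, +2 burnt)
  fire out at step 9

3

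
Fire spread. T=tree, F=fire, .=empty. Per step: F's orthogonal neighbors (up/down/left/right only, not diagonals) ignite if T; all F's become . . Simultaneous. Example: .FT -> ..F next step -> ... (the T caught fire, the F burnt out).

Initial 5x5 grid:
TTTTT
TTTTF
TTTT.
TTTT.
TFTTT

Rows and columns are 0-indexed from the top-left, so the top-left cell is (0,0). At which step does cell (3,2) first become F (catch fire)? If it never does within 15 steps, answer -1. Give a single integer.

Step 1: cell (3,2)='T' (+5 fires, +2 burnt)
Step 2: cell (3,2)='F' (+7 fires, +5 burnt)
  -> target ignites at step 2
Step 3: cell (3,2)='.' (+6 fires, +7 burnt)
Step 4: cell (3,2)='.' (+2 fires, +6 burnt)
Step 5: cell (3,2)='.' (+1 fires, +2 burnt)
Step 6: cell (3,2)='.' (+0 fires, +1 burnt)
  fire out at step 6

2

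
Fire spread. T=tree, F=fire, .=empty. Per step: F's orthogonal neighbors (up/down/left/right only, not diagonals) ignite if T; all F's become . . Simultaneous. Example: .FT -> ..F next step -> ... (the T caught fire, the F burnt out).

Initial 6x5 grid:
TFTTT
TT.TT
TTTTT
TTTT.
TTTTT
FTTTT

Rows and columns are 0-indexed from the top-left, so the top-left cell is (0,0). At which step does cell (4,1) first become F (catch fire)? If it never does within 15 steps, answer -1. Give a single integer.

Step 1: cell (4,1)='T' (+5 fires, +2 burnt)
Step 2: cell (4,1)='F' (+6 fires, +5 burnt)
  -> target ignites at step 2
Step 3: cell (4,1)='.' (+7 fires, +6 burnt)
Step 4: cell (4,1)='.' (+5 fires, +7 burnt)
Step 5: cell (4,1)='.' (+3 fires, +5 burnt)
Step 6: cell (4,1)='.' (+0 fires, +3 burnt)
  fire out at step 6

2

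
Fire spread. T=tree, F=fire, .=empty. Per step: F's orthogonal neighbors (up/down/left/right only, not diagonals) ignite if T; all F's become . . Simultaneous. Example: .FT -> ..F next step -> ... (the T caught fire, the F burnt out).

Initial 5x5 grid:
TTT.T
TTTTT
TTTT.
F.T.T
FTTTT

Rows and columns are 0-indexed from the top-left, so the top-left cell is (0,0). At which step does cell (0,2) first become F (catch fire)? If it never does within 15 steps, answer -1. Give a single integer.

Step 1: cell (0,2)='T' (+2 fires, +2 burnt)
Step 2: cell (0,2)='T' (+3 fires, +2 burnt)
Step 3: cell (0,2)='T' (+5 fires, +3 burnt)
Step 4: cell (0,2)='T' (+4 fires, +5 burnt)
Step 5: cell (0,2)='F' (+3 fires, +4 burnt)
  -> target ignites at step 5
Step 6: cell (0,2)='.' (+1 fires, +3 burnt)
Step 7: cell (0,2)='.' (+1 fires, +1 burnt)
Step 8: cell (0,2)='.' (+0 fires, +1 burnt)
  fire out at step 8

5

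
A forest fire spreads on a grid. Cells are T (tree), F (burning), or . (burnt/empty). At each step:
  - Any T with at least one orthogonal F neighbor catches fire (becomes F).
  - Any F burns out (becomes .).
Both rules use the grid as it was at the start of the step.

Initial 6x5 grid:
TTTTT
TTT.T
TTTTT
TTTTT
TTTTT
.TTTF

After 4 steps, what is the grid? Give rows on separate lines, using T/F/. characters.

Step 1: 2 trees catch fire, 1 burn out
  TTTTT
  TTT.T
  TTTTT
  TTTTT
  TTTTF
  .TTF.
Step 2: 3 trees catch fire, 2 burn out
  TTTTT
  TTT.T
  TTTTT
  TTTTF
  TTTF.
  .TF..
Step 3: 4 trees catch fire, 3 burn out
  TTTTT
  TTT.T
  TTTTF
  TTTF.
  TTF..
  .F...
Step 4: 4 trees catch fire, 4 burn out
  TTTTT
  TTT.F
  TTTF.
  TTF..
  TF...
  .....

TTTTT
TTT.F
TTTF.
TTF..
TF...
.....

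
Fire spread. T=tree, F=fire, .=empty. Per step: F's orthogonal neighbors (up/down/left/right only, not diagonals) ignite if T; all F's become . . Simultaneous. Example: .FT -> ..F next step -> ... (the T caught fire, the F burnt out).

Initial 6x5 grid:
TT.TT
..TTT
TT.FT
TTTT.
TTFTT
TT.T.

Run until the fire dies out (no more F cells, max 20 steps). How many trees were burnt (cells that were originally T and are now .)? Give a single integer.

Step 1: +6 fires, +2 burnt (F count now 6)
Step 2: +8 fires, +6 burnt (F count now 8)
Step 3: +4 fires, +8 burnt (F count now 4)
Step 4: +1 fires, +4 burnt (F count now 1)
Step 5: +0 fires, +1 burnt (F count now 0)
Fire out after step 5
Initially T: 21, now '.': 28
Total burnt (originally-T cells now '.'): 19

Answer: 19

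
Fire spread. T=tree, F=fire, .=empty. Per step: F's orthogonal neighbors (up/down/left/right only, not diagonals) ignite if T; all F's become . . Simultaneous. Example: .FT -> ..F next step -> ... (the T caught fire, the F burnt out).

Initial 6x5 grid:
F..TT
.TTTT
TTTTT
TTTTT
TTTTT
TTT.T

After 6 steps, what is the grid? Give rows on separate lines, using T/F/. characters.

Step 1: 0 trees catch fire, 1 burn out
  ...TT
  .TTTT
  TTTTT
  TTTTT
  TTTTT
  TTT.T
Step 2: 0 trees catch fire, 0 burn out
  ...TT
  .TTTT
  TTTTT
  TTTTT
  TTTTT
  TTT.T
Step 3: 0 trees catch fire, 0 burn out
  ...TT
  .TTTT
  TTTTT
  TTTTT
  TTTTT
  TTT.T
Step 4: 0 trees catch fire, 0 burn out
  ...TT
  .TTTT
  TTTTT
  TTTTT
  TTTTT
  TTT.T
Step 5: 0 trees catch fire, 0 burn out
  ...TT
  .TTTT
  TTTTT
  TTTTT
  TTTTT
  TTT.T
Step 6: 0 trees catch fire, 0 burn out
  ...TT
  .TTTT
  TTTTT
  TTTTT
  TTTTT
  TTT.T

...TT
.TTTT
TTTTT
TTTTT
TTTTT
TTT.T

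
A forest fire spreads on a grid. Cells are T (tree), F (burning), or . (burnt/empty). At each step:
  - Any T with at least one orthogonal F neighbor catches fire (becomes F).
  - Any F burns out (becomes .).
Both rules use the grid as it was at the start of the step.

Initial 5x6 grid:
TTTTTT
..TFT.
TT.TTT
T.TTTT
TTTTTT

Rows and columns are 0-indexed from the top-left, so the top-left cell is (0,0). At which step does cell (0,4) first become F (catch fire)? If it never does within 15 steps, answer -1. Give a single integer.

Step 1: cell (0,4)='T' (+4 fires, +1 burnt)
Step 2: cell (0,4)='F' (+4 fires, +4 burnt)
  -> target ignites at step 2
Step 3: cell (0,4)='.' (+6 fires, +4 burnt)
Step 4: cell (0,4)='.' (+4 fires, +6 burnt)
Step 5: cell (0,4)='.' (+2 fires, +4 burnt)
Step 6: cell (0,4)='.' (+1 fires, +2 burnt)
Step 7: cell (0,4)='.' (+1 fires, +1 burnt)
Step 8: cell (0,4)='.' (+1 fires, +1 burnt)
Step 9: cell (0,4)='.' (+1 fires, +1 burnt)
Step 10: cell (0,4)='.' (+0 fires, +1 burnt)
  fire out at step 10

2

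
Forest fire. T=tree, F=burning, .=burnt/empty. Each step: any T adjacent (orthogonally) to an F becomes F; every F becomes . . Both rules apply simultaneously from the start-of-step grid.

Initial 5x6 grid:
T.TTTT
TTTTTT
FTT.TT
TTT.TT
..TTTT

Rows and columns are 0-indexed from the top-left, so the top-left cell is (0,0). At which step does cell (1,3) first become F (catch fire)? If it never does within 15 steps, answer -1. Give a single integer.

Step 1: cell (1,3)='T' (+3 fires, +1 burnt)
Step 2: cell (1,3)='T' (+4 fires, +3 burnt)
Step 3: cell (1,3)='T' (+2 fires, +4 burnt)
Step 4: cell (1,3)='F' (+3 fires, +2 burnt)
  -> target ignites at step 4
Step 5: cell (1,3)='.' (+3 fires, +3 burnt)
Step 6: cell (1,3)='.' (+4 fires, +3 burnt)
Step 7: cell (1,3)='.' (+4 fires, +4 burnt)
Step 8: cell (1,3)='.' (+1 fires, +4 burnt)
Step 9: cell (1,3)='.' (+0 fires, +1 burnt)
  fire out at step 9

4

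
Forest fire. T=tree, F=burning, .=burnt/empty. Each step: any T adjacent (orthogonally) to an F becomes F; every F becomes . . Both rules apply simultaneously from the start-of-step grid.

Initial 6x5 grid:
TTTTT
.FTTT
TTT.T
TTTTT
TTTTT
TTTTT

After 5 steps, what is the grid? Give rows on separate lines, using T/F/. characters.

Step 1: 3 trees catch fire, 1 burn out
  TFTTT
  ..FTT
  TFT.T
  TTTTT
  TTTTT
  TTTTT
Step 2: 6 trees catch fire, 3 burn out
  F.FTT
  ...FT
  F.F.T
  TFTTT
  TTTTT
  TTTTT
Step 3: 5 trees catch fire, 6 burn out
  ...FT
  ....F
  ....T
  F.FTT
  TFTTT
  TTTTT
Step 4: 6 trees catch fire, 5 burn out
  ....F
  .....
  ....F
  ...FT
  F.FTT
  TFTTT
Step 5: 4 trees catch fire, 6 burn out
  .....
  .....
  .....
  ....F
  ...FT
  F.FTT

.....
.....
.....
....F
...FT
F.FTT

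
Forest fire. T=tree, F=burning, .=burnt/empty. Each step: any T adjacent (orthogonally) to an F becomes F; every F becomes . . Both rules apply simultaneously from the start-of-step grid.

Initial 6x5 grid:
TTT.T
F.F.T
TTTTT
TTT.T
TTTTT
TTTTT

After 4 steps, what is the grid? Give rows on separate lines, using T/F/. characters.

Step 1: 4 trees catch fire, 2 burn out
  FTF.T
  ....T
  FTFTT
  TTT.T
  TTTTT
  TTTTT
Step 2: 5 trees catch fire, 4 burn out
  .F..T
  ....T
  .F.FT
  FTF.T
  TTTTT
  TTTTT
Step 3: 4 trees catch fire, 5 burn out
  ....T
  ....T
  ....F
  .F..T
  FTFTT
  TTTTT
Step 4: 6 trees catch fire, 4 burn out
  ....T
  ....F
  .....
  ....F
  .F.FT
  FTFTT

....T
....F
.....
....F
.F.FT
FTFTT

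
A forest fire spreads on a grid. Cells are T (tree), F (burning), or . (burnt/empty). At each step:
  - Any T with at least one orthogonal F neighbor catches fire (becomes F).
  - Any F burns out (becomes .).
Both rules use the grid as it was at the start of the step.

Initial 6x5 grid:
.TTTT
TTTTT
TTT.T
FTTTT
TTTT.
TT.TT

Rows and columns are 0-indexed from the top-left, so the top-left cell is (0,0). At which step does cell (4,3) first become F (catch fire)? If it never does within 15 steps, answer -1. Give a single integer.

Step 1: cell (4,3)='T' (+3 fires, +1 burnt)
Step 2: cell (4,3)='T' (+5 fires, +3 burnt)
Step 3: cell (4,3)='T' (+5 fires, +5 burnt)
Step 4: cell (4,3)='F' (+4 fires, +5 burnt)
  -> target ignites at step 4
Step 5: cell (4,3)='.' (+4 fires, +4 burnt)
Step 6: cell (4,3)='.' (+3 fires, +4 burnt)
Step 7: cell (4,3)='.' (+1 fires, +3 burnt)
Step 8: cell (4,3)='.' (+0 fires, +1 burnt)
  fire out at step 8

4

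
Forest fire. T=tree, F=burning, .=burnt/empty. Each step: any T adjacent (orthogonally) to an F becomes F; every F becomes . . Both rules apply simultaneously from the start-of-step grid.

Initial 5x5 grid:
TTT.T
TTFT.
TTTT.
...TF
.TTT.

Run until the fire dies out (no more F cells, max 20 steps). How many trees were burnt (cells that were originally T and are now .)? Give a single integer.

Step 1: +5 fires, +2 burnt (F count now 5)
Step 2: +5 fires, +5 burnt (F count now 5)
Step 3: +3 fires, +5 burnt (F count now 3)
Step 4: +1 fires, +3 burnt (F count now 1)
Step 5: +0 fires, +1 burnt (F count now 0)
Fire out after step 5
Initially T: 15, now '.': 24
Total burnt (originally-T cells now '.'): 14

Answer: 14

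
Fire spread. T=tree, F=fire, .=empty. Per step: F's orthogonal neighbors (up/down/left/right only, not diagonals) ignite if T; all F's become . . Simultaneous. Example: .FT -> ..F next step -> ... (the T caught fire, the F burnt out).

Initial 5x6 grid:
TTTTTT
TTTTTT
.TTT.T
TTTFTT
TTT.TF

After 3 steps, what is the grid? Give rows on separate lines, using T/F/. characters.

Step 1: 5 trees catch fire, 2 burn out
  TTTTTT
  TTTTTT
  .TTF.T
  TTF.FF
  TTT.F.
Step 2: 5 trees catch fire, 5 burn out
  TTTTTT
  TTTFTT
  .TF..F
  TF....
  TTF...
Step 3: 7 trees catch fire, 5 burn out
  TTTFTT
  TTF.FF
  .F....
  F.....
  TF....

TTTFTT
TTF.FF
.F....
F.....
TF....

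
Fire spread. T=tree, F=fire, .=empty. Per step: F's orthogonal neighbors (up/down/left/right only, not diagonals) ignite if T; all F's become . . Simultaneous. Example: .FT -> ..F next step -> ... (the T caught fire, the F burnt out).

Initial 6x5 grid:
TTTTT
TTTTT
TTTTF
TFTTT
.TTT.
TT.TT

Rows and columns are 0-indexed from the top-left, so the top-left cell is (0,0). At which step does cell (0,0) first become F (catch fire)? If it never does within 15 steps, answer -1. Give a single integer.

Step 1: cell (0,0)='T' (+7 fires, +2 burnt)
Step 2: cell (0,0)='T' (+8 fires, +7 burnt)
Step 3: cell (0,0)='T' (+6 fires, +8 burnt)
Step 4: cell (0,0)='F' (+3 fires, +6 burnt)
  -> target ignites at step 4
Step 5: cell (0,0)='.' (+1 fires, +3 burnt)
Step 6: cell (0,0)='.' (+0 fires, +1 burnt)
  fire out at step 6

4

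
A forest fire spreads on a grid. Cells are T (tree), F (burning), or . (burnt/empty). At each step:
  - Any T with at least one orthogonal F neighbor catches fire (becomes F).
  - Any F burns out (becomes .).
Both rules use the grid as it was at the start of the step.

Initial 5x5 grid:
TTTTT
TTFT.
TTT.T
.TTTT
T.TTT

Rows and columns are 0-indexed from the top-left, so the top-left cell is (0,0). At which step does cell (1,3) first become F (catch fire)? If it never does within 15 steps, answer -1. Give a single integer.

Step 1: cell (1,3)='F' (+4 fires, +1 burnt)
  -> target ignites at step 1
Step 2: cell (1,3)='.' (+5 fires, +4 burnt)
Step 3: cell (1,3)='.' (+6 fires, +5 burnt)
Step 4: cell (1,3)='.' (+2 fires, +6 burnt)
Step 5: cell (1,3)='.' (+2 fires, +2 burnt)
Step 6: cell (1,3)='.' (+0 fires, +2 burnt)
  fire out at step 6

1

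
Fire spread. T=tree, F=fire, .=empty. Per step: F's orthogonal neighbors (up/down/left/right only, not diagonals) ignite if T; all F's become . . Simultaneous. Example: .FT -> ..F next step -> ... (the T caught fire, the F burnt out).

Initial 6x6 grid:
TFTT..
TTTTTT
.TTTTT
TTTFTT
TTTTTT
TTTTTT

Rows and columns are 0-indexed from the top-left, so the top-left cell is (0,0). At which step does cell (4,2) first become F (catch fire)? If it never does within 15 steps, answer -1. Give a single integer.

Step 1: cell (4,2)='T' (+7 fires, +2 burnt)
Step 2: cell (4,2)='F' (+12 fires, +7 burnt)
  -> target ignites at step 2
Step 3: cell (4,2)='.' (+7 fires, +12 burnt)
Step 4: cell (4,2)='.' (+4 fires, +7 burnt)
Step 5: cell (4,2)='.' (+1 fires, +4 burnt)
Step 6: cell (4,2)='.' (+0 fires, +1 burnt)
  fire out at step 6

2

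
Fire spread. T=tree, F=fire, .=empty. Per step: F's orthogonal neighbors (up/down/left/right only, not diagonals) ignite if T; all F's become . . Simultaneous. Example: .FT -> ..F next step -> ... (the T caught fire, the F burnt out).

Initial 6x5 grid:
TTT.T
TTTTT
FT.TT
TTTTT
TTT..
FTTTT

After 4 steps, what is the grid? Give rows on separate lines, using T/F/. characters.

Step 1: 5 trees catch fire, 2 burn out
  TTT.T
  FTTTT
  .F.TT
  FTTTT
  FTT..
  .FTTT
Step 2: 5 trees catch fire, 5 burn out
  FTT.T
  .FTTT
  ...TT
  .FTTT
  .FT..
  ..FTT
Step 3: 5 trees catch fire, 5 burn out
  .FT.T
  ..FTT
  ...TT
  ..FTT
  ..F..
  ...FT
Step 4: 4 trees catch fire, 5 burn out
  ..F.T
  ...FT
  ...TT
  ...FT
  .....
  ....F

..F.T
...FT
...TT
...FT
.....
....F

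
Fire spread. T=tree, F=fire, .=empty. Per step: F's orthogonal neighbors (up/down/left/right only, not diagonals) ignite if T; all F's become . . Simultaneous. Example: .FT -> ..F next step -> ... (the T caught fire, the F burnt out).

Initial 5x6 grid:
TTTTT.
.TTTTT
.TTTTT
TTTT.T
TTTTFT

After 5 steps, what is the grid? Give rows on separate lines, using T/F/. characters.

Step 1: 2 trees catch fire, 1 burn out
  TTTTT.
  .TTTTT
  .TTTTT
  TTTT.T
  TTTF.F
Step 2: 3 trees catch fire, 2 burn out
  TTTTT.
  .TTTTT
  .TTTTT
  TTTF.F
  TTF...
Step 3: 4 trees catch fire, 3 burn out
  TTTTT.
  .TTTTT
  .TTFTF
  TTF...
  TF....
Step 4: 6 trees catch fire, 4 burn out
  TTTTT.
  .TTFTF
  .TF.F.
  TF....
  F.....
Step 5: 5 trees catch fire, 6 burn out
  TTTFT.
  .TF.F.
  .F....
  F.....
  ......

TTTFT.
.TF.F.
.F....
F.....
......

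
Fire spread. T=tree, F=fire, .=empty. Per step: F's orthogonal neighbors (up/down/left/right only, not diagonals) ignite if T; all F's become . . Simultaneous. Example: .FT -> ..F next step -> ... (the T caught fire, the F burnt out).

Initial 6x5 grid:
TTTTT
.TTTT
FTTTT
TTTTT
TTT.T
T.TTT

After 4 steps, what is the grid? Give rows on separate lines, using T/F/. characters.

Step 1: 2 trees catch fire, 1 burn out
  TTTTT
  .TTTT
  .FTTT
  FTTTT
  TTT.T
  T.TTT
Step 2: 4 trees catch fire, 2 burn out
  TTTTT
  .FTTT
  ..FTT
  .FTTT
  FTT.T
  T.TTT
Step 3: 6 trees catch fire, 4 burn out
  TFTTT
  ..FTT
  ...FT
  ..FTT
  .FT.T
  F.TTT
Step 4: 6 trees catch fire, 6 burn out
  F.FTT
  ...FT
  ....F
  ...FT
  ..F.T
  ..TTT

F.FTT
...FT
....F
...FT
..F.T
..TTT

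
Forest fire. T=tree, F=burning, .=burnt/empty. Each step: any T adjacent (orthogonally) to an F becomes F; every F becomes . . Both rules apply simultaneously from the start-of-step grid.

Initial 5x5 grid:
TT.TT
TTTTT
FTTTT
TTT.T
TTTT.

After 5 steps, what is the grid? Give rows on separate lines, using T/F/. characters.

Step 1: 3 trees catch fire, 1 burn out
  TT.TT
  FTTTT
  .FTTT
  FTT.T
  TTTT.
Step 2: 5 trees catch fire, 3 burn out
  FT.TT
  .FTTT
  ..FTT
  .FT.T
  FTTT.
Step 3: 5 trees catch fire, 5 burn out
  .F.TT
  ..FTT
  ...FT
  ..F.T
  .FTT.
Step 4: 3 trees catch fire, 5 burn out
  ...TT
  ...FT
  ....F
  ....T
  ..FT.
Step 5: 4 trees catch fire, 3 burn out
  ...FT
  ....F
  .....
  ....F
  ...F.

...FT
....F
.....
....F
...F.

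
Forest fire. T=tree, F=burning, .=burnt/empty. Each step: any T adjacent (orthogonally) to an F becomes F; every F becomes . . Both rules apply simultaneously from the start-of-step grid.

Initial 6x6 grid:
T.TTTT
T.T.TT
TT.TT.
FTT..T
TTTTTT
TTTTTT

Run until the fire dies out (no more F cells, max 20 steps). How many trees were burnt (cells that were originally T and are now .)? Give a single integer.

Answer: 19

Derivation:
Step 1: +3 fires, +1 burnt (F count now 3)
Step 2: +5 fires, +3 burnt (F count now 5)
Step 3: +3 fires, +5 burnt (F count now 3)
Step 4: +2 fires, +3 burnt (F count now 2)
Step 5: +2 fires, +2 burnt (F count now 2)
Step 6: +2 fires, +2 burnt (F count now 2)
Step 7: +2 fires, +2 burnt (F count now 2)
Step 8: +0 fires, +2 burnt (F count now 0)
Fire out after step 8
Initially T: 28, now '.': 27
Total burnt (originally-T cells now '.'): 19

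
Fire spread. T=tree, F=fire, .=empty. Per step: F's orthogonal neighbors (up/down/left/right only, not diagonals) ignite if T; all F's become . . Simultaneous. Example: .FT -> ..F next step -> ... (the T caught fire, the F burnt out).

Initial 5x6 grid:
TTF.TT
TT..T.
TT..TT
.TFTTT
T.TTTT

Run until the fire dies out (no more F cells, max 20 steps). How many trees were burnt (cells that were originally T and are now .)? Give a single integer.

Step 1: +4 fires, +2 burnt (F count now 4)
Step 2: +5 fires, +4 burnt (F count now 5)
Step 3: +5 fires, +5 burnt (F count now 5)
Step 4: +3 fires, +5 burnt (F count now 3)
Step 5: +1 fires, +3 burnt (F count now 1)
Step 6: +1 fires, +1 burnt (F count now 1)
Step 7: +0 fires, +1 burnt (F count now 0)
Fire out after step 7
Initially T: 20, now '.': 29
Total burnt (originally-T cells now '.'): 19

Answer: 19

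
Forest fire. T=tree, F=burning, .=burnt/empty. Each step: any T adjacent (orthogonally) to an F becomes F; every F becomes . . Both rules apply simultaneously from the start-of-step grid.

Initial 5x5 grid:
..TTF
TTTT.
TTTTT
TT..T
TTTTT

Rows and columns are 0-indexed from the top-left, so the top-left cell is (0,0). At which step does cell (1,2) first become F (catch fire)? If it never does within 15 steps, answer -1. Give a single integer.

Step 1: cell (1,2)='T' (+1 fires, +1 burnt)
Step 2: cell (1,2)='T' (+2 fires, +1 burnt)
Step 3: cell (1,2)='F' (+2 fires, +2 burnt)
  -> target ignites at step 3
Step 4: cell (1,2)='.' (+3 fires, +2 burnt)
Step 5: cell (1,2)='.' (+3 fires, +3 burnt)
Step 6: cell (1,2)='.' (+3 fires, +3 burnt)
Step 7: cell (1,2)='.' (+3 fires, +3 burnt)
Step 8: cell (1,2)='.' (+2 fires, +3 burnt)
Step 9: cell (1,2)='.' (+0 fires, +2 burnt)
  fire out at step 9

3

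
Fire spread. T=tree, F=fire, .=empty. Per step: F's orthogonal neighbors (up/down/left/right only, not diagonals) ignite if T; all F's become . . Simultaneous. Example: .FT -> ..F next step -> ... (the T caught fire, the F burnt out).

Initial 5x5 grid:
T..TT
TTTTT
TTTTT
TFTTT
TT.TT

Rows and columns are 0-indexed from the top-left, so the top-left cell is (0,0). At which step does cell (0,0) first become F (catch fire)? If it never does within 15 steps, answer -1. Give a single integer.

Step 1: cell (0,0)='T' (+4 fires, +1 burnt)
Step 2: cell (0,0)='T' (+5 fires, +4 burnt)
Step 3: cell (0,0)='T' (+5 fires, +5 burnt)
Step 4: cell (0,0)='F' (+4 fires, +5 burnt)
  -> target ignites at step 4
Step 5: cell (0,0)='.' (+2 fires, +4 burnt)
Step 6: cell (0,0)='.' (+1 fires, +2 burnt)
Step 7: cell (0,0)='.' (+0 fires, +1 burnt)
  fire out at step 7

4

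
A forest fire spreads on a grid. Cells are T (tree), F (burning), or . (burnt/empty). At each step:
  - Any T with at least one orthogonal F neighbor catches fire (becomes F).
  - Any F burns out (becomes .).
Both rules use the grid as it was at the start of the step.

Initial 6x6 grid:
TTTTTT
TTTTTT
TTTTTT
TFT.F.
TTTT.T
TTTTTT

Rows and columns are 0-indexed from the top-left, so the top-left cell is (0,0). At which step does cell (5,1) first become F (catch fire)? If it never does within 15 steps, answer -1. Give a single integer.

Step 1: cell (5,1)='T' (+5 fires, +2 burnt)
Step 2: cell (5,1)='F' (+9 fires, +5 burnt)
  -> target ignites at step 2
Step 3: cell (5,1)='.' (+9 fires, +9 burnt)
Step 4: cell (5,1)='.' (+5 fires, +9 burnt)
Step 5: cell (5,1)='.' (+1 fires, +5 burnt)
Step 6: cell (5,1)='.' (+1 fires, +1 burnt)
Step 7: cell (5,1)='.' (+1 fires, +1 burnt)
Step 8: cell (5,1)='.' (+0 fires, +1 burnt)
  fire out at step 8

2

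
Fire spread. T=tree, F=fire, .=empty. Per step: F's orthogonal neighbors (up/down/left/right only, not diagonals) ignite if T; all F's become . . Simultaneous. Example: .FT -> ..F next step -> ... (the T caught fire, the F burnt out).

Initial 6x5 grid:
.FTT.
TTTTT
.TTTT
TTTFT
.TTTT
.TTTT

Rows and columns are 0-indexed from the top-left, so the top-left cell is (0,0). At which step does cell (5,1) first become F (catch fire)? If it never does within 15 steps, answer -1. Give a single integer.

Step 1: cell (5,1)='T' (+6 fires, +2 burnt)
Step 2: cell (5,1)='T' (+11 fires, +6 burnt)
Step 3: cell (5,1)='T' (+5 fires, +11 burnt)
Step 4: cell (5,1)='F' (+1 fires, +5 burnt)
  -> target ignites at step 4
Step 5: cell (5,1)='.' (+0 fires, +1 burnt)
  fire out at step 5

4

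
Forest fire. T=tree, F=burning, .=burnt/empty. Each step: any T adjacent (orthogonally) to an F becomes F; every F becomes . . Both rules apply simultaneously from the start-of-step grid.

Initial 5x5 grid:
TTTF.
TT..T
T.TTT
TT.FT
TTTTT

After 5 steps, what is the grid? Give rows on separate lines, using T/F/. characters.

Step 1: 4 trees catch fire, 2 burn out
  TTF..
  TT..T
  T.TFT
  TT..F
  TTTFT
Step 2: 5 trees catch fire, 4 burn out
  TF...
  TT..T
  T.F.F
  TT...
  TTF.F
Step 3: 4 trees catch fire, 5 burn out
  F....
  TF..F
  T....
  TT...
  TF...
Step 4: 3 trees catch fire, 4 burn out
  .....
  F....
  T....
  TF...
  F....
Step 5: 2 trees catch fire, 3 burn out
  .....
  .....
  F....
  F....
  .....

.....
.....
F....
F....
.....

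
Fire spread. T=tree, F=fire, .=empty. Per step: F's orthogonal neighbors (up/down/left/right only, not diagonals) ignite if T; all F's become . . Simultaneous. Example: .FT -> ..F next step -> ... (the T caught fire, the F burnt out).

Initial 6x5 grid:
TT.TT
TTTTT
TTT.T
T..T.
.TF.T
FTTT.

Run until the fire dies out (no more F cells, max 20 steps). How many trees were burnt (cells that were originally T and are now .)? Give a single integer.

Answer: 4

Derivation:
Step 1: +3 fires, +2 burnt (F count now 3)
Step 2: +1 fires, +3 burnt (F count now 1)
Step 3: +0 fires, +1 burnt (F count now 0)
Fire out after step 3
Initially T: 20, now '.': 14
Total burnt (originally-T cells now '.'): 4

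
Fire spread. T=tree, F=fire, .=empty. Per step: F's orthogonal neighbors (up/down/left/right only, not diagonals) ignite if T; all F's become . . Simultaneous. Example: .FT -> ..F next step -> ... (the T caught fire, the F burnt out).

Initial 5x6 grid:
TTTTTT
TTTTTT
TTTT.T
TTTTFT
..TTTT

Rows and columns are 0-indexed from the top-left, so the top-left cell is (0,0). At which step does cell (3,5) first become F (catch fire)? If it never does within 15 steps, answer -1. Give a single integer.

Step 1: cell (3,5)='F' (+3 fires, +1 burnt)
  -> target ignites at step 1
Step 2: cell (3,5)='.' (+5 fires, +3 burnt)
Step 3: cell (3,5)='.' (+5 fires, +5 burnt)
Step 4: cell (3,5)='.' (+6 fires, +5 burnt)
Step 5: cell (3,5)='.' (+4 fires, +6 burnt)
Step 6: cell (3,5)='.' (+2 fires, +4 burnt)
Step 7: cell (3,5)='.' (+1 fires, +2 burnt)
Step 8: cell (3,5)='.' (+0 fires, +1 burnt)
  fire out at step 8

1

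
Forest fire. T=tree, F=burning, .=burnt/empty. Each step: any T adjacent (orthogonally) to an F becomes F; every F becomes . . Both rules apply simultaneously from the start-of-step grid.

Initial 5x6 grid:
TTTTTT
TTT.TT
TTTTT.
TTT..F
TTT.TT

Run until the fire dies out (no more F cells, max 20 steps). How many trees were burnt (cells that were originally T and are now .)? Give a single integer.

Answer: 2

Derivation:
Step 1: +1 fires, +1 burnt (F count now 1)
Step 2: +1 fires, +1 burnt (F count now 1)
Step 3: +0 fires, +1 burnt (F count now 0)
Fire out after step 3
Initially T: 24, now '.': 8
Total burnt (originally-T cells now '.'): 2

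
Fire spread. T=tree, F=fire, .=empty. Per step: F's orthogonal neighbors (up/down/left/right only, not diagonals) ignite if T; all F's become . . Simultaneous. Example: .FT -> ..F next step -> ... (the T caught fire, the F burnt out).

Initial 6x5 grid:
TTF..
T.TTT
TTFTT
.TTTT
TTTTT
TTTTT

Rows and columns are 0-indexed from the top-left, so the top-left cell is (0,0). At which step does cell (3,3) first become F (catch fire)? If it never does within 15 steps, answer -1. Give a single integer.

Step 1: cell (3,3)='T' (+5 fires, +2 burnt)
Step 2: cell (3,3)='F' (+7 fires, +5 burnt)
  -> target ignites at step 2
Step 3: cell (3,3)='.' (+6 fires, +7 burnt)
Step 4: cell (3,3)='.' (+4 fires, +6 burnt)
Step 5: cell (3,3)='.' (+2 fires, +4 burnt)
Step 6: cell (3,3)='.' (+0 fires, +2 burnt)
  fire out at step 6

2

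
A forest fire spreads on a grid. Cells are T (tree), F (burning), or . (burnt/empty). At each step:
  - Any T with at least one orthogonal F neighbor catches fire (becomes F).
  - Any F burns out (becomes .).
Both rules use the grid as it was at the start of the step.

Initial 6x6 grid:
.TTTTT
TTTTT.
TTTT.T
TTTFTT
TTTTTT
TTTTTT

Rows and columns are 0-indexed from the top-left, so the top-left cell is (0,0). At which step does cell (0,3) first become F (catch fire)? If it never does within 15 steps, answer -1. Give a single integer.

Step 1: cell (0,3)='T' (+4 fires, +1 burnt)
Step 2: cell (0,3)='T' (+7 fires, +4 burnt)
Step 3: cell (0,3)='F' (+10 fires, +7 burnt)
  -> target ignites at step 3
Step 4: cell (0,3)='.' (+7 fires, +10 burnt)
Step 5: cell (0,3)='.' (+4 fires, +7 burnt)
Step 6: cell (0,3)='.' (+0 fires, +4 burnt)
  fire out at step 6

3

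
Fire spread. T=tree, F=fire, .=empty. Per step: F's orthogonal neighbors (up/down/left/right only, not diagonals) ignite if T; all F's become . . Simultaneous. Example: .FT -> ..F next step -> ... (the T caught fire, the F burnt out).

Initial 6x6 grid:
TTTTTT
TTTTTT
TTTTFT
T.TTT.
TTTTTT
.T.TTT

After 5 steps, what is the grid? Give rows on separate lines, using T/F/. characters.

Step 1: 4 trees catch fire, 1 burn out
  TTTTTT
  TTTTFT
  TTTF.F
  T.TTF.
  TTTTTT
  .T.TTT
Step 2: 6 trees catch fire, 4 burn out
  TTTTFT
  TTTF.F
  TTF...
  T.TF..
  TTTTFT
  .T.TTT
Step 3: 8 trees catch fire, 6 burn out
  TTTF.F
  TTF...
  TF....
  T.F...
  TTTF.F
  .T.TFT
Step 4: 6 trees catch fire, 8 burn out
  TTF...
  TF....
  F.....
  T.....
  TTF...
  .T.F.F
Step 5: 4 trees catch fire, 6 burn out
  TF....
  F.....
  ......
  F.....
  TF....
  .T....

TF....
F.....
......
F.....
TF....
.T....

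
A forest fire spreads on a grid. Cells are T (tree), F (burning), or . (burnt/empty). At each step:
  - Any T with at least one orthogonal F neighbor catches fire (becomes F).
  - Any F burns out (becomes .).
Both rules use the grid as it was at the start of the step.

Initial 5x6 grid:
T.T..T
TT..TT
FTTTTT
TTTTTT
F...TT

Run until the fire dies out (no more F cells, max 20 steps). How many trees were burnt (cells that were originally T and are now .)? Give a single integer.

Answer: 19

Derivation:
Step 1: +3 fires, +2 burnt (F count now 3)
Step 2: +4 fires, +3 burnt (F count now 4)
Step 3: +2 fires, +4 burnt (F count now 2)
Step 4: +2 fires, +2 burnt (F count now 2)
Step 5: +3 fires, +2 burnt (F count now 3)
Step 6: +3 fires, +3 burnt (F count now 3)
Step 7: +2 fires, +3 burnt (F count now 2)
Step 8: +0 fires, +2 burnt (F count now 0)
Fire out after step 8
Initially T: 20, now '.': 29
Total burnt (originally-T cells now '.'): 19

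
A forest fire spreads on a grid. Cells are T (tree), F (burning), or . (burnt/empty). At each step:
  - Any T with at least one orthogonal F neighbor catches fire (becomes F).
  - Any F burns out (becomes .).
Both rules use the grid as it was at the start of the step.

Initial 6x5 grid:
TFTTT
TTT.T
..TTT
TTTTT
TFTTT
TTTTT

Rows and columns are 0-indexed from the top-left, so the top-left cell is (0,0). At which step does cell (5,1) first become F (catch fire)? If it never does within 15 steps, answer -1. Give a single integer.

Step 1: cell (5,1)='F' (+7 fires, +2 burnt)
  -> target ignites at step 1
Step 2: cell (5,1)='.' (+8 fires, +7 burnt)
Step 3: cell (5,1)='.' (+5 fires, +8 burnt)
Step 4: cell (5,1)='.' (+4 fires, +5 burnt)
Step 5: cell (5,1)='.' (+1 fires, +4 burnt)
Step 6: cell (5,1)='.' (+0 fires, +1 burnt)
  fire out at step 6

1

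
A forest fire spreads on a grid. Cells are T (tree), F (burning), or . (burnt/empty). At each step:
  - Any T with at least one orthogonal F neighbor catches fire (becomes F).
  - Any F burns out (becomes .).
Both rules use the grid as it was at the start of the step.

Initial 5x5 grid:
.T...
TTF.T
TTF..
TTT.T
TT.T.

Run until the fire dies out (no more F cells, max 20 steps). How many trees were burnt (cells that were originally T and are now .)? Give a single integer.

Answer: 10

Derivation:
Step 1: +3 fires, +2 burnt (F count now 3)
Step 2: +4 fires, +3 burnt (F count now 4)
Step 3: +2 fires, +4 burnt (F count now 2)
Step 4: +1 fires, +2 burnt (F count now 1)
Step 5: +0 fires, +1 burnt (F count now 0)
Fire out after step 5
Initially T: 13, now '.': 22
Total burnt (originally-T cells now '.'): 10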